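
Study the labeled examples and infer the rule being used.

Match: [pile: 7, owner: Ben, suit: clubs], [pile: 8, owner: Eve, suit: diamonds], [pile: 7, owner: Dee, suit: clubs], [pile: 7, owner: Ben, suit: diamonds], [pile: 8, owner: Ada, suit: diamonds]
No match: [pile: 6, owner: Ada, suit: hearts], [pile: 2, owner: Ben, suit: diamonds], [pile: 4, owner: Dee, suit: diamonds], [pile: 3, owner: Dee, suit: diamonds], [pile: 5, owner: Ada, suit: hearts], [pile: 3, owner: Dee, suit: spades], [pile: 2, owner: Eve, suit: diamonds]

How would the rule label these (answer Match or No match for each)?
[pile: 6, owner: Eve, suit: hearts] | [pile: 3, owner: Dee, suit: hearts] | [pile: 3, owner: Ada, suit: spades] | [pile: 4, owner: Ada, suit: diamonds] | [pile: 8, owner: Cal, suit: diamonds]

No match, No match, No match, No match, Match

The rule appears to be: pile ≥ 7.
[pile: 6, owner: Eve, suit: hearts] — pile = 6, hence No match.
[pile: 3, owner: Dee, suit: hearts] — pile = 3, hence No match.
[pile: 3, owner: Ada, suit: spades] — pile = 3, hence No match.
[pile: 4, owner: Ada, suit: diamonds] — pile = 4, hence No match.
[pile: 8, owner: Cal, suit: diamonds] — pile = 8, hence Match.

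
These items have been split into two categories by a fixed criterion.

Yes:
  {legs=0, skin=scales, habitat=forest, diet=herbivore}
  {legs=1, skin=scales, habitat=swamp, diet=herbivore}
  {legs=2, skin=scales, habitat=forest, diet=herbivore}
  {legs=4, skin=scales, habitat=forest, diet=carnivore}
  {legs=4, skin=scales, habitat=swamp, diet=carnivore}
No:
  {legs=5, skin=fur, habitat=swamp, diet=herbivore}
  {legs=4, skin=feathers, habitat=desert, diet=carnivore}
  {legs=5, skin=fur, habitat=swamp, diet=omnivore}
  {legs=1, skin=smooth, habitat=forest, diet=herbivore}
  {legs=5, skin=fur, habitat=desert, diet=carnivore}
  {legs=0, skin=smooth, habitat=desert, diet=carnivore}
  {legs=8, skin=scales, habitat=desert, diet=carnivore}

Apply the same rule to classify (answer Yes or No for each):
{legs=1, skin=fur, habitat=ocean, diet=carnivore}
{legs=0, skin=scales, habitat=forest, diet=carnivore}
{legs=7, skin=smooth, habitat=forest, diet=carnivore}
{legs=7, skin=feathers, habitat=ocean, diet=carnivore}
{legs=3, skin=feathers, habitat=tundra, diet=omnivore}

No, Yes, No, No, No

The common property of the 'Yes' items is: skin is scales AND legs ≤ 4. No 'No' item has it.
No: {legs=1, skin=fur, habitat=ocean, diet=carnivore}, since skin is fur, legs = 1.
Yes: {legs=0, skin=scales, habitat=forest, diet=carnivore}, since skin is scales, legs = 0.
No: {legs=7, skin=smooth, habitat=forest, diet=carnivore}, since skin is smooth, legs = 7.
No: {legs=7, skin=feathers, habitat=ocean, diet=carnivore}, since skin is feathers, legs = 7.
No: {legs=3, skin=feathers, habitat=tundra, diet=omnivore}, since skin is feathers, legs = 3.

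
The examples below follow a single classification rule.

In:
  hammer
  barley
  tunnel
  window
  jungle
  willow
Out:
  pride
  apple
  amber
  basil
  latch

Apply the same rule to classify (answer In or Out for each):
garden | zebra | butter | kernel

The rule appears to be: even length.
garden: length 6, matches → In. zebra: length 5, does not fit → Out. butter: length 6, matches → In. kernel: length 6, matches → In.

In, Out, In, In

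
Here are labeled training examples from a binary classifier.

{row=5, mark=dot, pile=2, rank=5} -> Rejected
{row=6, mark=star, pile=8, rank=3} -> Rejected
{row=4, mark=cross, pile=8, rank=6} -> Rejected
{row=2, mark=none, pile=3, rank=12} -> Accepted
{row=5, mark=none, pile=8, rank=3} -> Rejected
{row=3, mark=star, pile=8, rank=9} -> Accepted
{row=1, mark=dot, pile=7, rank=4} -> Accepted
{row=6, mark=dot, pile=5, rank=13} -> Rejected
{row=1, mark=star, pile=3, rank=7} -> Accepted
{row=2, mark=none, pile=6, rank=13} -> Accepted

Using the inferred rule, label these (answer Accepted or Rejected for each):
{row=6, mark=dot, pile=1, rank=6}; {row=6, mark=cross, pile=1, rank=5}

Rejected, Rejected

A rule that fits every label: row ≤ 3 — true of each 'Accepted' example, false of each 'Rejected' one.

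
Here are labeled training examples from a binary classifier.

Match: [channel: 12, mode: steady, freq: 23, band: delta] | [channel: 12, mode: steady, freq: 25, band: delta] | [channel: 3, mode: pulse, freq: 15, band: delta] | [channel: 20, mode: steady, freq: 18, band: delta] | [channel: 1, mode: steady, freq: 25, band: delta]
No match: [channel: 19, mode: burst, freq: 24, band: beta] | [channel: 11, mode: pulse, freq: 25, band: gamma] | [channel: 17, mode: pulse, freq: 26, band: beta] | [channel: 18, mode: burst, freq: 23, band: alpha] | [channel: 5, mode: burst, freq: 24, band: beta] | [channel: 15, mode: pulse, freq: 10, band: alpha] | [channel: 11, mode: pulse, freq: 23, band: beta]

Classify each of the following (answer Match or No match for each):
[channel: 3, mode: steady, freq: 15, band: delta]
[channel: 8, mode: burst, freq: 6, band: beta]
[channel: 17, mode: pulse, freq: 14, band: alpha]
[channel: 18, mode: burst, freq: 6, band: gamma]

Match, No match, No match, No match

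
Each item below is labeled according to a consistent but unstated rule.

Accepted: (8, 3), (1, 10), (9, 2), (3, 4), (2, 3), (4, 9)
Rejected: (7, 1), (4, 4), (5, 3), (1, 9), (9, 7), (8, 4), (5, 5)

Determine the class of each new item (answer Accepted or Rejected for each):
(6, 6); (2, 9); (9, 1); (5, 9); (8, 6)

Rejected, Accepted, Rejected, Rejected, Rejected

All 'Accepted' examples share one property — sum is odd — and every 'Rejected' example lacks it.
(6, 6): Rejected (6+6 = 12).
(2, 9): Accepted (2+9 = 11).
(9, 1): Rejected (9+1 = 10).
(5, 9): Rejected (5+9 = 14).
(8, 6): Rejected (8+6 = 14).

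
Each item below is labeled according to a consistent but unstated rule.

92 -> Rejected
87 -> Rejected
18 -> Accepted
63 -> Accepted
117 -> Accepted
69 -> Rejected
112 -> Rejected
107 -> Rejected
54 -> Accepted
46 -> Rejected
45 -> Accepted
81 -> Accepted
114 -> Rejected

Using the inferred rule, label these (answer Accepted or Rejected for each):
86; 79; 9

Rejected, Rejected, Accepted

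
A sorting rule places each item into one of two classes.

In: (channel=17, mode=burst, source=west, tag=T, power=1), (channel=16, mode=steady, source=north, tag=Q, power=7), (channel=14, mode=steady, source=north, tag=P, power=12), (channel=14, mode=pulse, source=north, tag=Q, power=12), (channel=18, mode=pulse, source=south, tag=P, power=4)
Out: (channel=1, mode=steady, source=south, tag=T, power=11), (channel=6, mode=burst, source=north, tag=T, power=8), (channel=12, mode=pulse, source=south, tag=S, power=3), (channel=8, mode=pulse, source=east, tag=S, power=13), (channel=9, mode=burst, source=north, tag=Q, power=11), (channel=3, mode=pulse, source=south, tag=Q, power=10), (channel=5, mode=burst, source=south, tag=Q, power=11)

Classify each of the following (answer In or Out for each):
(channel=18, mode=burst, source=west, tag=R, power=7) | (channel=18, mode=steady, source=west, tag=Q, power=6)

Rule: channel ≥ 14. This holds for each 'In' example and fails for each 'Out' one.

In, In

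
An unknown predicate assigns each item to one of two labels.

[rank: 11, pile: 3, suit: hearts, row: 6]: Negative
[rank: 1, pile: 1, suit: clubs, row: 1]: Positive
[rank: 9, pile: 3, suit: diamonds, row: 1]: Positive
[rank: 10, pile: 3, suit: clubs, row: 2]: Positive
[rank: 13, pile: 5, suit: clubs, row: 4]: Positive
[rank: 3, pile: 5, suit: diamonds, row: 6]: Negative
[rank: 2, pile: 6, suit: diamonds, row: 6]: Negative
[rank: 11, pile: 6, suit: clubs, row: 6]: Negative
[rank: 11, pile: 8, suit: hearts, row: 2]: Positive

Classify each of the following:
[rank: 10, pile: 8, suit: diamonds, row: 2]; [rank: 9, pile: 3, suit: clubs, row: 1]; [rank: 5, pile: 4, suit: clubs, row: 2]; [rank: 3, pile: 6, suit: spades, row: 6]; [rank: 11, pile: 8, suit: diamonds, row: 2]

One predicate separates the groups cleanly: row ≤ 4.
[rank: 10, pile: 8, suit: diamonds, row: 2] → row = 2 → Positive. [rank: 9, pile: 3, suit: clubs, row: 1] → row = 1 → Positive. [rank: 5, pile: 4, suit: clubs, row: 2] → row = 2 → Positive. [rank: 3, pile: 6, suit: spades, row: 6] → row = 6 → Negative. [rank: 11, pile: 8, suit: diamonds, row: 2] → row = 2 → Positive.

Positive, Positive, Positive, Negative, Positive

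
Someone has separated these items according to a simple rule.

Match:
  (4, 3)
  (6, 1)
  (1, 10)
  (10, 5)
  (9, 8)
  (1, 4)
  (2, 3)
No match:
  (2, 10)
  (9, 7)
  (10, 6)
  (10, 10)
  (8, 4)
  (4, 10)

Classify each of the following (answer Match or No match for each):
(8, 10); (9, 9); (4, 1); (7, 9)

No match, No match, Match, No match

The pattern is that an item is 'Match' exactly when: sum is odd.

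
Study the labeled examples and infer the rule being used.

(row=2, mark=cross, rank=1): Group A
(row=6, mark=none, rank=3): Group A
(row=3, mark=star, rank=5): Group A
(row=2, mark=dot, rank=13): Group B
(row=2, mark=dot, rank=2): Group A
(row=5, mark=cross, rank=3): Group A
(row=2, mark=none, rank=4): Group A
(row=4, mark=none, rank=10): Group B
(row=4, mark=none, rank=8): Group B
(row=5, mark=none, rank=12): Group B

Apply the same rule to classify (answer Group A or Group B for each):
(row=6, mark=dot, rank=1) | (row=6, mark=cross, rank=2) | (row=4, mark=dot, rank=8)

The common property of the 'Group A' items is: rank ≤ 5. No 'Group B' item has it.
(row=6, mark=dot, rank=1) — rank = 1, hence Group A. (row=6, mark=cross, rank=2) — rank = 2, hence Group A. (row=4, mark=dot, rank=8) — rank = 8, hence Group B.

Group A, Group A, Group B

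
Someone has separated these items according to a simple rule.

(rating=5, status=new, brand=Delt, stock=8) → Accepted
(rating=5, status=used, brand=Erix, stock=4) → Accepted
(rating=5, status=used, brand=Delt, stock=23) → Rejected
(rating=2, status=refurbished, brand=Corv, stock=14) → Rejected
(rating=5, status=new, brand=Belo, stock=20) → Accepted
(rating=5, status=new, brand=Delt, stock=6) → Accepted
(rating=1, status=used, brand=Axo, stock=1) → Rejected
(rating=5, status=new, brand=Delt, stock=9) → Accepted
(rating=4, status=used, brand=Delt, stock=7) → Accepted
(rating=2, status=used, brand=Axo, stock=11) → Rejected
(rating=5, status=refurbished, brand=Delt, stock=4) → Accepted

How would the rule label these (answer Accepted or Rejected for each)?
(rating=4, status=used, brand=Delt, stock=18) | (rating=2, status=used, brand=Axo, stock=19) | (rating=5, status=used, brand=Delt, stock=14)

One predicate separates the groups cleanly: stock ≤ 20 AND rating ≥ 4.
(rating=4, status=used, brand=Delt, stock=18): Accepted (stock = 18, rating = 4).
(rating=2, status=used, brand=Axo, stock=19): Rejected (stock = 19, rating = 2).
(rating=5, status=used, brand=Delt, stock=14): Accepted (stock = 14, rating = 5).

Accepted, Rejected, Accepted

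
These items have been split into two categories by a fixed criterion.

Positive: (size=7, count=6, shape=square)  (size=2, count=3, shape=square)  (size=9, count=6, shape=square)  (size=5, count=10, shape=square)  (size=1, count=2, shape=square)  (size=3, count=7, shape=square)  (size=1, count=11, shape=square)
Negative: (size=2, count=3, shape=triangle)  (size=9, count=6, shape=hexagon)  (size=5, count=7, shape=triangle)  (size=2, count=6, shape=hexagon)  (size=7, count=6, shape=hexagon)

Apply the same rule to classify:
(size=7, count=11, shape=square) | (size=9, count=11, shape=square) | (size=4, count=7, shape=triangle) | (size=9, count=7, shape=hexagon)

Positive, Positive, Negative, Negative

The classifier is using: shape is square.
(size=7, count=11, shape=square) — shape is square, hence Positive.
(size=9, count=11, shape=square) — shape is square, hence Positive.
(size=4, count=7, shape=triangle) — shape is triangle, hence Negative.
(size=9, count=7, shape=hexagon) — shape is hexagon, hence Negative.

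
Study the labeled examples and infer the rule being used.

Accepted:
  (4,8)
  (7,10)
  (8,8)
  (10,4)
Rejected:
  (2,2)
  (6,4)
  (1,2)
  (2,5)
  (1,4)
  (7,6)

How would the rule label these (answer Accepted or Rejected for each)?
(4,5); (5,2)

Rejected, Rejected

'Accepted' ⟺ max ≥ 8.
(4,5): max 5, fails this test → Rejected.
(5,2): max 5, fails this test → Rejected.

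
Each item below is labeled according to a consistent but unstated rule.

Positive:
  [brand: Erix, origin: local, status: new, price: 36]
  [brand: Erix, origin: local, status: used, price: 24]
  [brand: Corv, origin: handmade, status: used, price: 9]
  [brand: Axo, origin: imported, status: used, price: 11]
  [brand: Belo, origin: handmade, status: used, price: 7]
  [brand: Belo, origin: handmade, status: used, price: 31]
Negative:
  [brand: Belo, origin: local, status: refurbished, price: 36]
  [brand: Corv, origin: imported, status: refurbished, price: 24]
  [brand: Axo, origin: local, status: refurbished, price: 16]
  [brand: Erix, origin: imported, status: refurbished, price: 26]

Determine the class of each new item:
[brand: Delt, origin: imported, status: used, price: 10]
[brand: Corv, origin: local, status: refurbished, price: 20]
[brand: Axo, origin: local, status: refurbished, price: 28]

Positive, Negative, Negative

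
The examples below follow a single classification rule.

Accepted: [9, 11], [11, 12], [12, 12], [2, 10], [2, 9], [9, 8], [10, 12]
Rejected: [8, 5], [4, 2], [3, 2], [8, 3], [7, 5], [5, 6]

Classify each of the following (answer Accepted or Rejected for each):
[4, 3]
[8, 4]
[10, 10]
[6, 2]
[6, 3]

'Accepted' ⟺ second ≥ 7.
[4, 3]: second 3, does not pass → Rejected. [8, 4]: second 4, does not pass → Rejected. [10, 10]: second 10, matches → Accepted. [6, 2]: second 2, does not pass → Rejected. [6, 3]: second 3, does not pass → Rejected.

Rejected, Rejected, Accepted, Rejected, Rejected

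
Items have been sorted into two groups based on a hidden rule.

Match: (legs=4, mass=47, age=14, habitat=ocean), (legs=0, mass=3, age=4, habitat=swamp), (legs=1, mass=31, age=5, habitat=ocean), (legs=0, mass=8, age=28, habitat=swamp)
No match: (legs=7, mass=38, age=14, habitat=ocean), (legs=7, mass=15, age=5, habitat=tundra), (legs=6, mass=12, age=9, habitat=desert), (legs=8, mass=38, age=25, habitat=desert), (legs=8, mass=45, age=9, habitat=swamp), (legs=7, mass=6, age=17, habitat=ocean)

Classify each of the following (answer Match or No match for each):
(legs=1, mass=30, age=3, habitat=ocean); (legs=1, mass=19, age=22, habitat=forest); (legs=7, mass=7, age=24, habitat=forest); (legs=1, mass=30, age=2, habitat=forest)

The pattern is that an item is 'Match' exactly when: legs ≤ 4.
(legs=1, mass=30, age=3, habitat=ocean) → legs = 1 → Match.
(legs=1, mass=19, age=22, habitat=forest) → legs = 1 → Match.
(legs=7, mass=7, age=24, habitat=forest) → legs = 7 → No match.
(legs=1, mass=30, age=2, habitat=forest) → legs = 1 → Match.

Match, Match, No match, Match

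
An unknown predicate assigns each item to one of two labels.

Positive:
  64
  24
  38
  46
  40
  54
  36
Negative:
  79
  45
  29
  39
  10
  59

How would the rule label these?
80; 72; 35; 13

Positive, Positive, Negative, Negative

The common property of the 'Positive' items is: even AND at least 24. No 'Negative' item has it.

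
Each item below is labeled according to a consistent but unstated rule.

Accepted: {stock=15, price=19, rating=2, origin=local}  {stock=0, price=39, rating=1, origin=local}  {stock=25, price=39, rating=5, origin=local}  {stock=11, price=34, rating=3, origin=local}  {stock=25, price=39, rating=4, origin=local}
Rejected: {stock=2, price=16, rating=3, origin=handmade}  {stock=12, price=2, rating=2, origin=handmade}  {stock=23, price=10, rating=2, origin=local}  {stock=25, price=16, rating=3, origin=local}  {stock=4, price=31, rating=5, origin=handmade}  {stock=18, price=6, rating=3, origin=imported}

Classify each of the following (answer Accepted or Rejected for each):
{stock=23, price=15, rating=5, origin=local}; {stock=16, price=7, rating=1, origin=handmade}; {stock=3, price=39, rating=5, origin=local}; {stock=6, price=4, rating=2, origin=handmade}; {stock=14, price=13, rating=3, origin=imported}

The classifier is using: origin is local AND price ≥ 19.
{stock=23, price=15, rating=5, origin=local}: origin is local, price = 15, fails the rule → Rejected. {stock=16, price=7, rating=1, origin=handmade}: origin is handmade, price = 7, fails the rule → Rejected. {stock=3, price=39, rating=5, origin=local}: origin is local, price = 39, fits → Accepted. {stock=6, price=4, rating=2, origin=handmade}: origin is handmade, price = 4, fails the rule → Rejected. {stock=14, price=13, rating=3, origin=imported}: origin is imported, price = 13, fails the rule → Rejected.

Rejected, Rejected, Accepted, Rejected, Rejected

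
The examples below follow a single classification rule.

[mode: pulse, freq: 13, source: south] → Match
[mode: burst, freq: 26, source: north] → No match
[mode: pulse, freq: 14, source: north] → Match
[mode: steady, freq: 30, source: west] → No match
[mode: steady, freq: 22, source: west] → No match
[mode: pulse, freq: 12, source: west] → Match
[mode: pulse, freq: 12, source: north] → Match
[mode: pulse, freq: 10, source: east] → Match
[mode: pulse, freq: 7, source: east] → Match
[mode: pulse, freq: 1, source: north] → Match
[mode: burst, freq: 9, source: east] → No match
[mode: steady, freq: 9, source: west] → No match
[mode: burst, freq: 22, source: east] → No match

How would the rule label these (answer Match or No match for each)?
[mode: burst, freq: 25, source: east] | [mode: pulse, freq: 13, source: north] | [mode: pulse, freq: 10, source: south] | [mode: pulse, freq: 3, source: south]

All 'Match' examples share one property — mode is pulse — and every 'No match' example lacks it.
No match: [mode: burst, freq: 25, source: east], since mode is burst.
Match: [mode: pulse, freq: 13, source: north], since mode is pulse.
Match: [mode: pulse, freq: 10, source: south], since mode is pulse.
Match: [mode: pulse, freq: 3, source: south], since mode is pulse.

No match, Match, Match, Match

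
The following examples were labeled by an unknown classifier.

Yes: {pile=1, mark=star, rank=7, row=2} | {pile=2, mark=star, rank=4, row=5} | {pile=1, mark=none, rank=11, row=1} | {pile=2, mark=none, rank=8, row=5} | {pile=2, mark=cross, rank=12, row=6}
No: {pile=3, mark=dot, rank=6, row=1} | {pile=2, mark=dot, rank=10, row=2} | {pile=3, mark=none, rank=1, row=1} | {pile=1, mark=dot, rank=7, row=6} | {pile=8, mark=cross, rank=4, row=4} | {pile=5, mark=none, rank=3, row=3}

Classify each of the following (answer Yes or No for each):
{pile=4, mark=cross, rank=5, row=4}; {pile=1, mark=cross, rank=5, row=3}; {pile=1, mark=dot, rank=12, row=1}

The classifier is using: mark is not dot AND pile ≤ 2.
{pile=4, mark=cross, rank=5, row=4}: No (mark is cross, pile = 4). {pile=1, mark=cross, rank=5, row=3}: Yes (mark is cross, pile = 1). {pile=1, mark=dot, rank=12, row=1}: No (mark is dot, pile = 1).

No, Yes, No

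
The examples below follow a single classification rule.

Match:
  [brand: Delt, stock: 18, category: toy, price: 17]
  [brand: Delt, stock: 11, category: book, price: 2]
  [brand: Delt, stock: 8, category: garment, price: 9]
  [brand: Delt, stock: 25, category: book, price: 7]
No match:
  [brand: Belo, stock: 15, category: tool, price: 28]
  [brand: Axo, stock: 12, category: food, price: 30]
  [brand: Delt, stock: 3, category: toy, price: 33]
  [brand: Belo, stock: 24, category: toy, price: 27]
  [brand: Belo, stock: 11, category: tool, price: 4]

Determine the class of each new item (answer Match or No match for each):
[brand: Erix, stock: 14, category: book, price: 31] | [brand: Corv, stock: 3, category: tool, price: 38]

The simplest hypothesis consistent with all the labels is: brand is Delt AND stock ≥ 8.
[brand: Erix, stock: 14, category: book, price: 31] → brand is Erix, stock = 14 → No match.
[brand: Corv, stock: 3, category: tool, price: 38] → brand is Corv, stock = 3 → No match.

No match, No match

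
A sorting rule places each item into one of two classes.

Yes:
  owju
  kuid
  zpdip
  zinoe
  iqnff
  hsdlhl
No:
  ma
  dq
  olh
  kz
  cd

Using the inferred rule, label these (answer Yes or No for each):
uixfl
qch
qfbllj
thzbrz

'Yes' ⟺ length ≥ 4.
Yes: uixfl, since length 5.
No: qch, since length 3.
Yes: qfbllj, since length 6.
Yes: thzbrz, since length 6.

Yes, No, Yes, Yes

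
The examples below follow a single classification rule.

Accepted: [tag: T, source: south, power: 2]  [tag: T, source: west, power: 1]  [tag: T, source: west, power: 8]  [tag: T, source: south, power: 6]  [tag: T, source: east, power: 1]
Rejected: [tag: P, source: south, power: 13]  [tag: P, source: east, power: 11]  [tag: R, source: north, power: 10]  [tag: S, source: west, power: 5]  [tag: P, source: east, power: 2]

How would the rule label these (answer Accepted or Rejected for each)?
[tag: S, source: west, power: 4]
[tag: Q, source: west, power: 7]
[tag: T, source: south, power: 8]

The common property of the 'Accepted' items is: tag is T. No 'Rejected' item has it.
[tag: S, source: west, power: 4]: tag is S, doesn't match → Rejected.
[tag: Q, source: west, power: 7]: tag is Q, doesn't match → Rejected.
[tag: T, source: south, power: 8]: tag is T, satisfies this → Accepted.

Rejected, Rejected, Accepted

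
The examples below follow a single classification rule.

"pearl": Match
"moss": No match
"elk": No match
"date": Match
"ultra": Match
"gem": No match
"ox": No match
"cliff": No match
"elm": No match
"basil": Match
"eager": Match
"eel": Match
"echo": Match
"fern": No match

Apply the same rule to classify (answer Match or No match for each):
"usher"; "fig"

Match, No match

The classifier is using: has ≥ 2 vowels.
"usher" → 2 vowels → Match.
"fig" → 1 vowel → No match.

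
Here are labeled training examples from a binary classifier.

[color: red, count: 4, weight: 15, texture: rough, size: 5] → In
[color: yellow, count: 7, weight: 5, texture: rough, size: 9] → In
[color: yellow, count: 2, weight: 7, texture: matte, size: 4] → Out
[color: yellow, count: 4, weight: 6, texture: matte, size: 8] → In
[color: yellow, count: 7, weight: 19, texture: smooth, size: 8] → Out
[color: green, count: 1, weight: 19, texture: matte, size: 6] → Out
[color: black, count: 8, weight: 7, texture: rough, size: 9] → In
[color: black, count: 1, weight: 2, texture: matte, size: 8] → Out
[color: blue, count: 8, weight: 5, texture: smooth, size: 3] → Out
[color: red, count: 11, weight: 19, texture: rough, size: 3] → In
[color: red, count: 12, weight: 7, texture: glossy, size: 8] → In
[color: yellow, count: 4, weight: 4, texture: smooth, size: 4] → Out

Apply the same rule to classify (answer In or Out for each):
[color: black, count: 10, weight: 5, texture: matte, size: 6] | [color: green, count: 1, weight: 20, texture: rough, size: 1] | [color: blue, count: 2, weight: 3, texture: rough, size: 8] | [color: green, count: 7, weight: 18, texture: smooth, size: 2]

The classifier is using: texture is not smooth AND count ≥ 4.

In, Out, Out, Out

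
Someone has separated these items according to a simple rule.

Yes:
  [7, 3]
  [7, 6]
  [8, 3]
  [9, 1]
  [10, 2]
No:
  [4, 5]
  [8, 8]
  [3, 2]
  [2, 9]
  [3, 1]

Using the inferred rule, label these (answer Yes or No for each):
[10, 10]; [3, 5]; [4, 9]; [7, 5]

No, No, No, Yes

Every 'Yes' example satisfies: first > second AND sum ≥ 9. None of the 'No' examples do.
[10, 10] → 10 = 10, 10+10 = 20 → No.
[3, 5] → 3 < 5, 3+5 = 8 → No.
[4, 9] → 4 < 9, 4+9 = 13 → No.
[7, 5] → 7 > 5, 7+5 = 12 → Yes.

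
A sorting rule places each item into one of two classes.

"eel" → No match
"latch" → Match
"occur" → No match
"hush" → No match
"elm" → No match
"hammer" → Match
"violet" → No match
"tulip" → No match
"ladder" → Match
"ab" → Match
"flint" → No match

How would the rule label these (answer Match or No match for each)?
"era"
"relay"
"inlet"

Match, Match, No match

The rule appears to be: contains 'a'.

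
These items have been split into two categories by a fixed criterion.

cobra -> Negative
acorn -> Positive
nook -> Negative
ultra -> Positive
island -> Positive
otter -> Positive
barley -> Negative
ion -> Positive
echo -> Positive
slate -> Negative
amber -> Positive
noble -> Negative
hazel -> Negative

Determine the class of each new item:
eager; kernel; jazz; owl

Checking candidate rules against both groups, what survives is: starts with a vowel.
eager → starts with 'e' → Positive. kernel → starts with 'k' → Negative. jazz → starts with 'j' → Negative. owl → starts with 'o' → Positive.

Positive, Negative, Negative, Positive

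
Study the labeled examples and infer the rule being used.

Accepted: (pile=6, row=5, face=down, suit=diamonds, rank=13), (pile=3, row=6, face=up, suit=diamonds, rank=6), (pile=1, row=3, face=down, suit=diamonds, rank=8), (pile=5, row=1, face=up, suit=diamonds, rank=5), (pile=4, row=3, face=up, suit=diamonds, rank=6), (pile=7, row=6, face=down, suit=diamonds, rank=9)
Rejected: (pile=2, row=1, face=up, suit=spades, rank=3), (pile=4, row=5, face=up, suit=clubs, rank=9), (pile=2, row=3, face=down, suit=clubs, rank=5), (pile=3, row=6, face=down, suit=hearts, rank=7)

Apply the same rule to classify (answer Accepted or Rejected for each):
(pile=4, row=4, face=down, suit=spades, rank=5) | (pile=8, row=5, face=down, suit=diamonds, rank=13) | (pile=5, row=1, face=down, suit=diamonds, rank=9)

The simplest hypothesis consistent with all the labels is: suit is diamonds.
Rejected: (pile=4, row=4, face=down, suit=spades, rank=5), since suit is spades.
Accepted: (pile=8, row=5, face=down, suit=diamonds, rank=13), since suit is diamonds.
Accepted: (pile=5, row=1, face=down, suit=diamonds, rank=9), since suit is diamonds.

Rejected, Accepted, Accepted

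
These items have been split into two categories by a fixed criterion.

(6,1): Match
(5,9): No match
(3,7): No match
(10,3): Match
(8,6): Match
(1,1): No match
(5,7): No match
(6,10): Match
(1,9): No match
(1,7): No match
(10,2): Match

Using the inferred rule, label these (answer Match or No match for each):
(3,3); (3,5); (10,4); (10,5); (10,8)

The pattern is that an item is 'Match' exactly when: first is even.
(3,3): No match (first 3). (3,5): No match (first 3). (10,4): Match (first 10). (10,5): Match (first 10). (10,8): Match (first 10).

No match, No match, Match, Match, Match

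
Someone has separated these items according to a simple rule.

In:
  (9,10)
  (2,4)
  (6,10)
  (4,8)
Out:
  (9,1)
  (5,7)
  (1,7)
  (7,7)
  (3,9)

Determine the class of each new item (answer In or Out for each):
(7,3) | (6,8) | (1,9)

One predicate separates the groups cleanly: second is even.

Out, In, Out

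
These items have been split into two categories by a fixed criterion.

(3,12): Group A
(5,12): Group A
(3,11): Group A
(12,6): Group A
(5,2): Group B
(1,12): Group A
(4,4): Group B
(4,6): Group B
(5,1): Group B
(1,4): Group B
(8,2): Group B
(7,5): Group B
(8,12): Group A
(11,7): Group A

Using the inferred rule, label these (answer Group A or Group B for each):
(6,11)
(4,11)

Group A, Group A

'Group A' ⟺ sum ≥ 13.
Group A: (6,11), since 6+11 = 17. Group A: (4,11), since 4+11 = 15.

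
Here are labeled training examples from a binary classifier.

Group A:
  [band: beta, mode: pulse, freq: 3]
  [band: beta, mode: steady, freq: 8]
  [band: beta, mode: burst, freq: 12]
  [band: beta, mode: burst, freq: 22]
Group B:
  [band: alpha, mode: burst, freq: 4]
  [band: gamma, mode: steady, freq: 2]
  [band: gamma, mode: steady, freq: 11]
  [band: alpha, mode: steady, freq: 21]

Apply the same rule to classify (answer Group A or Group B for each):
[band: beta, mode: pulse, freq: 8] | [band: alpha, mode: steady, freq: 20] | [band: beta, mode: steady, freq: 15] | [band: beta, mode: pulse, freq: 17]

Group A, Group B, Group A, Group A

One predicate separates the groups cleanly: band is beta.
[band: beta, mode: pulse, freq: 8] — band is beta, hence Group A. [band: alpha, mode: steady, freq: 20] — band is alpha, hence Group B. [band: beta, mode: steady, freq: 15] — band is beta, hence Group A. [band: beta, mode: pulse, freq: 17] — band is beta, hence Group A.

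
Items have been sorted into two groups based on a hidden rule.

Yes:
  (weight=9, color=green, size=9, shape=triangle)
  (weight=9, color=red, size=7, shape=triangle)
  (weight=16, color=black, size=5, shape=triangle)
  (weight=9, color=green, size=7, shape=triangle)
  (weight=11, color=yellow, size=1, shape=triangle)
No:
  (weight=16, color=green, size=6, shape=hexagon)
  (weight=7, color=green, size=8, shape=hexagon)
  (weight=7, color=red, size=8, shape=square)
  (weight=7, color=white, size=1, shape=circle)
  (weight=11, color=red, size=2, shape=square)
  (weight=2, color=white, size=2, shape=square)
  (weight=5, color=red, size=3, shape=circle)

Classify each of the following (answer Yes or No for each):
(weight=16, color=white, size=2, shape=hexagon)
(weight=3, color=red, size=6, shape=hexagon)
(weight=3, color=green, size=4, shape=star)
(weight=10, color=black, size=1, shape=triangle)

No, No, No, Yes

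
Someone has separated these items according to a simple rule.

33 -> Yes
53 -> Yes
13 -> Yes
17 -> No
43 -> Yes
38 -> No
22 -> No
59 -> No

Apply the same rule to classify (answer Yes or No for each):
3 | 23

Yes, Yes

Every 'Yes' example satisfies: ends in digit 3. None of the 'No' examples do.
3: Yes (last digit 3). 23: Yes (last digit 3).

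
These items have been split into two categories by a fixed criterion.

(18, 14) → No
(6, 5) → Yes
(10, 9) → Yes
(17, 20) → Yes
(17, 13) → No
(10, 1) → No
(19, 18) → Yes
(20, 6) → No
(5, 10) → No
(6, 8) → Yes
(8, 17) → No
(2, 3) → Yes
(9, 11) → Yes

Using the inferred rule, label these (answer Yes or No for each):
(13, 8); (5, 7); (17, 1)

All 'Yes' examples share one property — |first − second| ≤ 3 — and every 'No' example lacks it.
(13, 8): |13−8| = 5, fails the rule → No. (5, 7): |5−7| = 2, fits → Yes. (17, 1): |17−1| = 16, fails the rule → No.

No, Yes, No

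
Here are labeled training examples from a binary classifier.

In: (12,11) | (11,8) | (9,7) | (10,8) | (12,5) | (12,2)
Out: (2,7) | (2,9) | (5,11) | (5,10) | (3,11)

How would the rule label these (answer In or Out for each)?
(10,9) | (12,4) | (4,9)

In, In, Out

A rule that fits every label: first > second — true of each 'In' example, false of each 'Out' one.
In: (10,9), since 10 > 9. In: (12,4), since 12 > 4. Out: (4,9), since 4 < 9.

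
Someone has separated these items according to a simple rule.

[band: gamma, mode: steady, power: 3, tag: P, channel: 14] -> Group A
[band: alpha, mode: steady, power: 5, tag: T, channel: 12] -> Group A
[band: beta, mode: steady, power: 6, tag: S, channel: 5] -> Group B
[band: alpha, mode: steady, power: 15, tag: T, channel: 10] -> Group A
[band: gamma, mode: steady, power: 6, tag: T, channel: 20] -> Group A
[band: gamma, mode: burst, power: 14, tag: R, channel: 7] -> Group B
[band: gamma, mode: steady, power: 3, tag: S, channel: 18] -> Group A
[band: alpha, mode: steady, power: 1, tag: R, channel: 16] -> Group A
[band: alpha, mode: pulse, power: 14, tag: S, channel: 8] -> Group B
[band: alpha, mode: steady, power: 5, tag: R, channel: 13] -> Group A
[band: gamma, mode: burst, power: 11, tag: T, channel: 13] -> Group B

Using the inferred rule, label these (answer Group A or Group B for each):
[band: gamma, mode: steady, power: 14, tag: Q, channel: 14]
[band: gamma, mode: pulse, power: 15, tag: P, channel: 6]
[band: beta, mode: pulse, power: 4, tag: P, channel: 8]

Group A, Group B, Group B

The common property of the 'Group A' items is: mode is steady AND channel ≥ 7. No 'Group B' item has it.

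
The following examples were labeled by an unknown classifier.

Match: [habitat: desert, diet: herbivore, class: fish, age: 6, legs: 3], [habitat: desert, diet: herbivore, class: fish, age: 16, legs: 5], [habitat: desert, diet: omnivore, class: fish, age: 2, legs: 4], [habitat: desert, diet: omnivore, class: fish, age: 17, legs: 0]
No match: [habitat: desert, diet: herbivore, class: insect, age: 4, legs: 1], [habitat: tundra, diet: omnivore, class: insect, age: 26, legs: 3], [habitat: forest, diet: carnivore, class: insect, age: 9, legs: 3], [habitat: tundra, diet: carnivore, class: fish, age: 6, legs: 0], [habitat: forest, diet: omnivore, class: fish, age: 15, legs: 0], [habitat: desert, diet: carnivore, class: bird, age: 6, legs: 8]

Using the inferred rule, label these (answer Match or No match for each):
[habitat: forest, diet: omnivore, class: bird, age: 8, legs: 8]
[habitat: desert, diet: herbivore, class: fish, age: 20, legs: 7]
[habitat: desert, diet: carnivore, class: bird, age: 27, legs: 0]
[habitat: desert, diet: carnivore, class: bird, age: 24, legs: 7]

Every 'Match' example satisfies: class is fish AND habitat is desert. None of the 'No match' examples do.

No match, Match, No match, No match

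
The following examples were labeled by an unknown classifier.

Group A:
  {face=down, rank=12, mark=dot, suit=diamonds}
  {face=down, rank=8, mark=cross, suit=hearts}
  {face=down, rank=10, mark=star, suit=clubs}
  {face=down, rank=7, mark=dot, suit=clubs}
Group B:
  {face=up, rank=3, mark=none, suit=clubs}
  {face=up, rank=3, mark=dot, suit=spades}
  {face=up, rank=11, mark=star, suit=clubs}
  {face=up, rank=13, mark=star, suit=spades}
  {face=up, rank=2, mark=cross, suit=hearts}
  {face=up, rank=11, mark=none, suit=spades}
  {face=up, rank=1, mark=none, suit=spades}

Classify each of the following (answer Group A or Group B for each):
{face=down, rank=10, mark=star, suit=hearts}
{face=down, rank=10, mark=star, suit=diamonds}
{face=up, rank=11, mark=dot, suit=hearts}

The distinguishing property — face is down — holds for all the 'Group A' cases and none of the 'Group B' cases.
Group A: {face=down, rank=10, mark=star, suit=hearts}, since face is down. Group A: {face=down, rank=10, mark=star, suit=diamonds}, since face is down. Group B: {face=up, rank=11, mark=dot, suit=hearts}, since face is up.

Group A, Group A, Group B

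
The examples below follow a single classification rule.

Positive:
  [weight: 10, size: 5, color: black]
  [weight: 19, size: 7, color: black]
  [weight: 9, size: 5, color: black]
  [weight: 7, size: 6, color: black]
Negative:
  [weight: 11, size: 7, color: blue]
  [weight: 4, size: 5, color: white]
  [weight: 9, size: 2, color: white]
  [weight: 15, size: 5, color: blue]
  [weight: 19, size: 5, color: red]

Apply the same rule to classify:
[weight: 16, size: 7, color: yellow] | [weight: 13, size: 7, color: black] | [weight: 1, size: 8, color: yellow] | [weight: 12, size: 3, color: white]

The pattern is that an item is 'Positive' exactly when: color is black.

Negative, Positive, Negative, Negative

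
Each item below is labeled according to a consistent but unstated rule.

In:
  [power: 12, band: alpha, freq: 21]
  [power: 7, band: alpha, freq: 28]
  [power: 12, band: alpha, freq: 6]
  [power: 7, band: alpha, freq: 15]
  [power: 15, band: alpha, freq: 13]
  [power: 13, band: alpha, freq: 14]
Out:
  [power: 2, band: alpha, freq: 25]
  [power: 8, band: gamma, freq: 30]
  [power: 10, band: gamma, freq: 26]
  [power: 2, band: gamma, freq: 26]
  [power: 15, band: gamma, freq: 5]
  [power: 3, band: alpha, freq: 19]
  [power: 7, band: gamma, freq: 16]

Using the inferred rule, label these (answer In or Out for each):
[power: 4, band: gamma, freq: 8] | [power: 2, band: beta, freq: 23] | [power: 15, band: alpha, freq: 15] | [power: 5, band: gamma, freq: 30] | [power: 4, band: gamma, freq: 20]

Out, Out, In, Out, Out

The distinguishing property — band is alpha AND power ≥ 7 — holds for all the 'In' cases and none of the 'Out' cases.
Out: [power: 4, band: gamma, freq: 8], since band is gamma, power = 4. Out: [power: 2, band: beta, freq: 23], since band is beta, power = 2. In: [power: 15, band: alpha, freq: 15], since band is alpha, power = 15. Out: [power: 5, band: gamma, freq: 30], since band is gamma, power = 5. Out: [power: 4, band: gamma, freq: 20], since band is gamma, power = 4.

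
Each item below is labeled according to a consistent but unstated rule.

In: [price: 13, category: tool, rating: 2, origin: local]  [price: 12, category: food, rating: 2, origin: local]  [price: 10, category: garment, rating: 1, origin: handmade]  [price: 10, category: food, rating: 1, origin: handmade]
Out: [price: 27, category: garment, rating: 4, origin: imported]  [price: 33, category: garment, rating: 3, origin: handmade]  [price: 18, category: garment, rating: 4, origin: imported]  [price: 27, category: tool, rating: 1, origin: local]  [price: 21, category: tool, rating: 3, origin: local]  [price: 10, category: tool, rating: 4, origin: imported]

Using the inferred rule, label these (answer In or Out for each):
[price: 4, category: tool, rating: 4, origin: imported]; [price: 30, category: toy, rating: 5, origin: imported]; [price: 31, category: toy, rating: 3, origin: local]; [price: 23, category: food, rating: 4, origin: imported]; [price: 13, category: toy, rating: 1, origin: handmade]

Out, Out, Out, Out, In

The rule appears to be: rating ≤ 2 AND price ≤ 13.
Out: [price: 4, category: tool, rating: 4, origin: imported], since rating = 4, price = 4. Out: [price: 30, category: toy, rating: 5, origin: imported], since rating = 5, price = 30. Out: [price: 31, category: toy, rating: 3, origin: local], since rating = 3, price = 31. Out: [price: 23, category: food, rating: 4, origin: imported], since rating = 4, price = 23. In: [price: 13, category: toy, rating: 1, origin: handmade], since rating = 1, price = 13.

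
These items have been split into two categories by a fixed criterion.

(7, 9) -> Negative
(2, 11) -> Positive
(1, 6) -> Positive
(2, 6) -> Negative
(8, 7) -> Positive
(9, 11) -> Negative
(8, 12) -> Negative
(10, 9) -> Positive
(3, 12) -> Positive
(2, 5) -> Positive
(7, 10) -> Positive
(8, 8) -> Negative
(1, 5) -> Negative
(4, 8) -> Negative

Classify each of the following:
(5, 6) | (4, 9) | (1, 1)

'Positive' ⟺ sum is odd.
Positive: (5, 6), since 5+6 = 11. Positive: (4, 9), since 4+9 = 13. Negative: (1, 1), since 1+1 = 2.

Positive, Positive, Negative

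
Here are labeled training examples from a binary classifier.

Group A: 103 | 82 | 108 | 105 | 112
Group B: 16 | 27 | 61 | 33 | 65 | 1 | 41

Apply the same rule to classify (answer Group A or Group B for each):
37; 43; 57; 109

Group B, Group B, Group B, Group A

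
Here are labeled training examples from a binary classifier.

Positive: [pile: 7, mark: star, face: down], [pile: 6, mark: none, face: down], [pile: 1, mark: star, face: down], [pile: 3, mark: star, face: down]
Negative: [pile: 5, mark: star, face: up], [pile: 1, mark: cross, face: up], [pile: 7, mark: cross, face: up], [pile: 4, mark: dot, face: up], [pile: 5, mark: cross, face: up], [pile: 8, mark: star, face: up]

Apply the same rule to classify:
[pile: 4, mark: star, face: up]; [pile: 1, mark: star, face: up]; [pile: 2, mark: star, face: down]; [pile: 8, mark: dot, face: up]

Negative, Negative, Positive, Negative

All 'Positive' examples share one property — face is down — and every 'Negative' example lacks it.
[pile: 4, mark: star, face: up] — face is up, hence Negative. [pile: 1, mark: star, face: up] — face is up, hence Negative. [pile: 2, mark: star, face: down] — face is down, hence Positive. [pile: 8, mark: dot, face: up] — face is up, hence Negative.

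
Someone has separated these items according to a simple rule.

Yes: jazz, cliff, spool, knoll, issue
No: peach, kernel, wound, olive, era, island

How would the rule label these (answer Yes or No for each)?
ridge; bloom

The pattern is that an item is 'Yes' exactly when: has a double letter.

No, Yes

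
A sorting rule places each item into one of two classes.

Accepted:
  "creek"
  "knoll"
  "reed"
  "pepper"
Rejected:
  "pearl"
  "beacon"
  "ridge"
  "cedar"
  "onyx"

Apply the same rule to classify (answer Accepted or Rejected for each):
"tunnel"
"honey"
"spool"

Accepted, Rejected, Accepted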